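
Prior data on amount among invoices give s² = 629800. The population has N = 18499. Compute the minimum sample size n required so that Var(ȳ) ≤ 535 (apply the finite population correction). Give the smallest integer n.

1107

Without fpc, n₀ = s²/D = 629800/535 = 1177.1963.
With fpc, (1 − n/N)·s²/n ≤ D requires n ≥ n₀/(1 + n₀/N) = 1177.1963/(1 + 1177.1963/18499) = 1106.7665.
Rounding up, n = 1107.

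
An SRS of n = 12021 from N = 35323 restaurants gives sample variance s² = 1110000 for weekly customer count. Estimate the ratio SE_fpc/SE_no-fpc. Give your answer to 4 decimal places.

f = n/N = 12021/35323 = 0.34031651.
SE_no-fpc = √(s²/n) = 9.6092876; SE_fpc = √((1−f)s²/n) = 7.80475.
Ratio = √(1−f) = 0.81220902.

0.8122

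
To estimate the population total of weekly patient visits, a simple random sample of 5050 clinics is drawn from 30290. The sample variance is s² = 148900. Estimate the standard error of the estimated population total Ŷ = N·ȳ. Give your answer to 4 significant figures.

150100

Var(Ŷ) = N²·Var(ȳ) = N²·(1 − n/N)·s²/n.
f = 5050/30290 = 0.16672169; Var(ȳ) = 0.83327831·148900/5050 = 24.569335.
Var(Ŷ) = 30290² · 24.569335 = 2.2541974 × 10^10.
SE(Ŷ) = √(2.2541974 × 10^10) = 150100.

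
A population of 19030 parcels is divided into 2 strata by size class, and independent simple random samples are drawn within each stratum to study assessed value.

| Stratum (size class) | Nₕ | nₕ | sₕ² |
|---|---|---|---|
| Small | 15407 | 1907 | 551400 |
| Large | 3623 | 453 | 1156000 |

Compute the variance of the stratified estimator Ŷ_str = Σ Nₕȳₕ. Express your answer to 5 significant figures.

Var(Ŷ_str) = Σₕ Nₕ²(1 − fₕ)sₕ²/nₕ.
Small: 15407²·(1 − 1907/15407)·551400/1907 = 6.0140623 × 10^10.
Large: 3623²·(1 − 453/3623)·1156000/453 = 2.9308071 × 10^10.
Sum = 8.9448694 × 10^10.

8.9449 × 10^10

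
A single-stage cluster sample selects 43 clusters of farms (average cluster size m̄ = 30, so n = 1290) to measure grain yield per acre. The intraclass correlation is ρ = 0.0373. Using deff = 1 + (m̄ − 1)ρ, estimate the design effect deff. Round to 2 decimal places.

2.08

deff = 1 + (30 − 1)·0.0373 = 1 + 1.0817 = 2.0817.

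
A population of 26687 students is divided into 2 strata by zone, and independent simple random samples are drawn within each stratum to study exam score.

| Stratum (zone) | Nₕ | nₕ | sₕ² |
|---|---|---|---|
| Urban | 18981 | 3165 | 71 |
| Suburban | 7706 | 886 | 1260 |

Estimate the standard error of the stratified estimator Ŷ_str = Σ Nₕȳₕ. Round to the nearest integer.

9026

Var(Ŷ_str) = Σₕ Nₕ²(1 − fₕ)sₕ²/nₕ.
Urban: 18981²·(1 − 3165/18981)·71/3165 = 6.7344228 × 10^6.
Suburban: 7706²·(1 − 886/7706)·1260/886 = 7.4739502 × 10^7.
Sum = 8.1473925 × 10^7.
SE = √(8.1473925 × 10^7) = 9026.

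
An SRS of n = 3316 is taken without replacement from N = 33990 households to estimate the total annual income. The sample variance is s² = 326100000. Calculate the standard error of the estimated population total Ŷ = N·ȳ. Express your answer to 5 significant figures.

1.0126 × 10^7

Var(Ŷ) = N²·Var(ȳ) = N²·(1 − n/N)·s²/n.
f = 3316/33990 = 0.09755811; Var(ȳ) = 0.90244189·326100000/3316 = 88747.377.
Var(Ŷ) = 33990² · 88747.377 = 1.0253163 × 10^14.
SE(Ŷ) = √(1.0253163 × 10^14) = 1.0126 × 10^7.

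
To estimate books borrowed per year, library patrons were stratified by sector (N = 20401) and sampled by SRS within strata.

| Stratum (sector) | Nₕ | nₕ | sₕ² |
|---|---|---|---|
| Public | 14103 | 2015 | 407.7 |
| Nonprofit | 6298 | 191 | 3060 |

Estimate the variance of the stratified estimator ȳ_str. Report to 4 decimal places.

1.5634

Var(ȳ_str) = Σₕ Wₕ²(1 − fₕ)sₕ²/nₕ with Wₕ = Nₕ/N, N = 20401.
Public: Wₕ = 0.69128964; term = 0.69128964²·(1 − 0.14287740)·407.7/2015 = 0.082875986.
Nonprofit: Wₕ = 0.30871036; term = 0.30871036²·(1 − 0.03032709)·3060/191 = 1.4805249.
Sum = 1.5634009.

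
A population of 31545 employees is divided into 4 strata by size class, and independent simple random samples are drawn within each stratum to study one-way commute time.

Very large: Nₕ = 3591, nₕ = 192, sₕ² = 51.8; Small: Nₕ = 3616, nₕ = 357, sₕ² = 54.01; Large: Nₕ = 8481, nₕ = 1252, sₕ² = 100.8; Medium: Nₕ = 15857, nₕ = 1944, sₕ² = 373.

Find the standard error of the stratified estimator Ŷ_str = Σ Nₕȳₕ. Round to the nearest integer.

Var(Ŷ_str) = Σₕ Nₕ²(1 − fₕ)sₕ²/nₕ.
Very large: 3591²·(1 − 192/3591)·51.8/192 = 3.2930256 × 10^6.
Small: 3616²·(1 − 357/3616)·54.01/357 = 1.7828662 × 10^6.
Large: 8481²·(1 − 1252/8481)·100.8/1252 = 4.9360721 × 10^6.
Medium: 15857²·(1 − 1944/15857)·373/1944 = 4.2330596 × 10^7.
Sum = 5.234256 × 10^7.
SE = √(5.234256 × 10^7) = 7235.

7235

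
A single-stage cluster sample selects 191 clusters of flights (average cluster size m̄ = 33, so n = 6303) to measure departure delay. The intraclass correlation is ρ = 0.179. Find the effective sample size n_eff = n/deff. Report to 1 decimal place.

936.8

deff = 1 + (33 − 1)·0.179 = 1 + 5.728 = 6.728.
n_eff = 6303 / 6.728 = 936.8.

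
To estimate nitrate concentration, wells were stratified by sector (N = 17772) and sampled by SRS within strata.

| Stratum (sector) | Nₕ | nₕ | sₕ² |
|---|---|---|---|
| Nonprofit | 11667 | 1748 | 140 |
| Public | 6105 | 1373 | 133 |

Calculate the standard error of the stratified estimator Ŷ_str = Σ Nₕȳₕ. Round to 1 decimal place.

3473.8

Var(Ŷ_str) = Σₕ Nₕ²(1 − fₕ)sₕ²/nₕ.
Nonprofit: 11667²·(1 − 1748/11667)·140/1748 = 9.2685905 × 10^6.
Public: 6105²·(1 − 1373/6105)·133/1373 = 2.7984111 × 10^6.
Sum = 1.2067002 × 10^7.
SE = √(1.2067002 × 10^7) = 3473.8.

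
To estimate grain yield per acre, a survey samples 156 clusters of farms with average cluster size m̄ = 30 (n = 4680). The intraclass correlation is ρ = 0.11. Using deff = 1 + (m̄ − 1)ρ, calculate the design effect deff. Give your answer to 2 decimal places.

4.19

deff = 1 + (30 − 1)·0.11 = 1 + 3.19 = 4.19.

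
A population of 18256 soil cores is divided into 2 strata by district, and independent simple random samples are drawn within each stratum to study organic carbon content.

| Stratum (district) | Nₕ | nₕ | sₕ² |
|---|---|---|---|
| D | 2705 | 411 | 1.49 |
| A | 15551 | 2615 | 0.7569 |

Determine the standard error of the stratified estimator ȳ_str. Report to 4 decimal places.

Var(ȳ_str) = Σₕ Wₕ²(1 − fₕ)sₕ²/nₕ with Wₕ = Nₕ/N, N = 18256.
D: Wₕ = 0.14817046; term = 0.14817046²·(1 − 0.15194085)·1.49/411 = 6.7498462 × 10^-5.
A: Wₕ = 0.85182954; term = 0.85182954²·(1 − 0.16815639)·0.7569/2615 = 1.7470844 × 10^-4.
Sum = 2.422069 × 10^-4.
SE = √(2.422069 × 10^-4) = 0.0156.

0.0156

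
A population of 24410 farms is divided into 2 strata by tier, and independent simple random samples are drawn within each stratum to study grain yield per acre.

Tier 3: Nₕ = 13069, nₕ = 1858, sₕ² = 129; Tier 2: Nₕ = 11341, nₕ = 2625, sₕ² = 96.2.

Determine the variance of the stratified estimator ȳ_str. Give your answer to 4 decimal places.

Var(ȳ_str) = Σₕ Wₕ²(1 − fₕ)sₕ²/nₕ with Wₕ = Nₕ/N, N = 24410.
Tier 3: Wₕ = 0.53539533; term = 0.53539533²·(1 − 0.14216849)·129/1858 = 0.017072423.
Tier 2: Wₕ = 0.46460467; term = 0.46460467²·(1 − 0.23146107)·96.2/2625 = 0.0060796528.
Sum = 0.023152076.

0.0232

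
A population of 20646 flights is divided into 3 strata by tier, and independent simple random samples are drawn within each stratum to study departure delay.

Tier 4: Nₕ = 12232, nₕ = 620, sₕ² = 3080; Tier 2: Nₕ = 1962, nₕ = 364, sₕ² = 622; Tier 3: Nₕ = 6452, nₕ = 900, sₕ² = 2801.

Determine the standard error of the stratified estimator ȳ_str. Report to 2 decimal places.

1.39

Var(ȳ_str) = Σₕ Wₕ²(1 − fₕ)sₕ²/nₕ with Wₕ = Nₕ/N, N = 20646.
Tier 4: Wₕ = 0.59246343; term = 0.59246343²·(1 − 0.05068672)·3080/620 = 1.655357.
Tier 2: Wₕ = 0.09503051; term = 0.09503051²·(1 − 0.18552497)·622/364 = 0.012568774.
Tier 3: Wₕ = 0.31250605; term = 0.31250605²·(1 − 0.13949163)·2801/900 = 0.26154268.
Sum = 1.9294685.
SE = √(1.9294685) = 1.39.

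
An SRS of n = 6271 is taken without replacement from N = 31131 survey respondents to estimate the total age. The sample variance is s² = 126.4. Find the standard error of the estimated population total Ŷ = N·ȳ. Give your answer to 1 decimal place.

3949.6

Var(Ŷ) = N²·Var(ȳ) = N²·(1 − n/N)·s²/n.
f = 6271/31131 = 0.20143908; Var(ȳ) = 0.79856092·126.4/6271 = 0.016096013.
Var(Ŷ) = 31131² · 0.016096013 = 1.5599277 × 10^7.
SE(Ŷ) = √(1.5599277 × 10^7) = 3949.6.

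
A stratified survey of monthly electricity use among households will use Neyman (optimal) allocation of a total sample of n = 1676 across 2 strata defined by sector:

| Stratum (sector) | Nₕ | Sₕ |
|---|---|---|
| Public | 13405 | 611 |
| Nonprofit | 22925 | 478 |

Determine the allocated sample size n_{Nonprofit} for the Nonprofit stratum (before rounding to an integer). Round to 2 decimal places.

Neyman allocation: nₕ = n·NₕSₕ / Σⱼ NⱼSⱼ.
Σ NⱼSⱼ = 13405·611 + 22925·478 = 1.9148605 × 10^7.
n_{Nonprofit} = 1676·22925·478 / (1.9148605 × 10^7) = 959.12.

959.12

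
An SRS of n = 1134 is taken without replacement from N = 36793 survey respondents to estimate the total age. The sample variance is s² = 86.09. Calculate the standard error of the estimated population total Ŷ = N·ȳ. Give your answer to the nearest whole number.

9980

Var(Ŷ) = N²·Var(ȳ) = N²·(1 − n/N)·s²/n.
f = 1134/36793 = 0.03082108; Var(ȳ) = 0.96917892·86.09/1134 = 0.07357726.
Var(Ŷ) = 36793² · 0.07357726 = 9.9603365 × 10^7.
SE(Ŷ) = √(9.9603365 × 10^7) = 9980.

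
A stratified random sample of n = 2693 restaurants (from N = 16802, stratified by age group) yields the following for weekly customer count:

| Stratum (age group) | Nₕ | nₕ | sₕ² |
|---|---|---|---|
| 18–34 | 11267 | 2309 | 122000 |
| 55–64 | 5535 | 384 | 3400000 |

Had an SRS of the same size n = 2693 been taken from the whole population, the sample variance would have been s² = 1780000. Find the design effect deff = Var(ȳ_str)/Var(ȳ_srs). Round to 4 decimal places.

1.6451

Var(ȳ_str) = Σ Wₕ²(1−fₕ)sₕ²/nₕ with Wₕ = Nₕ/16802:
  18–34: (11267/16802)²·(1−2309/11267)·122000/2309 = 18.890058
  55–64: (5535/16802)²·(1−384/5535)·3400000/384 = 894.2005
  → Var(ȳ_str) = 913.09056.
Var(ȳ_srs) = (1 − 2693/16802)·1780000/2693 = 555.03312.
deff = 913.09056 / 555.03312 = 1.6451.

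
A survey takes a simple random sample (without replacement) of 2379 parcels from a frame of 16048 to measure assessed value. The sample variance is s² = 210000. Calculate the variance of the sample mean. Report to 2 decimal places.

Under SRS without replacement, Var(ȳ) = (1 − f)·s²/n with f = n/N = 2379/16048 = 0.14824277.
Var(ȳ) = (1 − 0.14824277)·210000/2379 = 0.85175723·88.272383 = 75.186641.

75.19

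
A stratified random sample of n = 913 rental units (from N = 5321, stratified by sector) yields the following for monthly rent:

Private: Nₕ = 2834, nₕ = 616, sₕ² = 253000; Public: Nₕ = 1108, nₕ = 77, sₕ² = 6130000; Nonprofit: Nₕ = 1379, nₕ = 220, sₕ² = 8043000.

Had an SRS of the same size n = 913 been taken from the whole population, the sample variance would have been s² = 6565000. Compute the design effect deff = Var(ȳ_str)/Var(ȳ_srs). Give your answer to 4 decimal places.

Var(ȳ_str) = Σ Wₕ²(1−fₕ)sₕ²/nₕ with Wₕ = Nₕ/5321:
  Private: (2834/5321)²·(1−616/2834)·253000/616 = 91.183168
  Public: (1108/5321)²·(1−77/1108)·6130000/77 = 3212.0453
  Nonprofit: (1379/5321)²·(1−220/1379)·8043000/220 = 2063.7476
  → Var(ȳ_str) = 5366.9761.
Var(ȳ_srs) = (1 − 913/5321)·6565000/913 = 5956.7899.
deff = 5366.9761 / 5956.7899 = 0.9010.

0.9010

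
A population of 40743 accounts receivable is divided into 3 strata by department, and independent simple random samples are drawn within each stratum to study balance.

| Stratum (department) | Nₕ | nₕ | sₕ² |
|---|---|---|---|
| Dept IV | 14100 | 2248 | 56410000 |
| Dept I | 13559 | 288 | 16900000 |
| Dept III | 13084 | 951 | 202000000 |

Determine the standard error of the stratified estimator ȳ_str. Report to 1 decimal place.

Var(ȳ_str) = Σₕ Wₕ²(1 − fₕ)sₕ²/nₕ with Wₕ = Nₕ/N, N = 40743.
Dept IV: Wₕ = 0.34607172; term = 0.34607172²·(1 − 0.15943262)·56410000/2248 = 2526.1814.
Dept I: Wₕ = 0.33279336; term = 0.33279336²·(1 − 0.02124050)·16900000/288 = 6360.9139.
Dept III: Wₕ = 0.32113492; term = 0.32113492²·(1 − 0.07268419)·202000000/951 = 20312.977.
Sum = 29200.072.
SE = √(29200.072) = 170.9.

170.9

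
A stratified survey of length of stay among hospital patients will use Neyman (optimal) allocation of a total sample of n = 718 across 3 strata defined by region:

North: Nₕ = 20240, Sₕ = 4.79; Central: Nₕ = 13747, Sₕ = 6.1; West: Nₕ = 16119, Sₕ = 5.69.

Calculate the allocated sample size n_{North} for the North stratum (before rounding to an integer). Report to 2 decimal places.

Neyman allocation: nₕ = n·NₕSₕ / Σⱼ NⱼSⱼ.
Σ NⱼSⱼ = 20240·4.79 + 13747·6.1 + 16119·5.69 = 272523.41.
n_{North} = 718·20240·4.79 / 272523.41 = 255.43.

255.43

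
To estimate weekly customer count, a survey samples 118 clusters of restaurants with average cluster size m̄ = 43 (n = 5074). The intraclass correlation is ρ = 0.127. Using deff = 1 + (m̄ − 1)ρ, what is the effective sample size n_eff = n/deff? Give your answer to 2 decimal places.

deff = 1 + (43 − 1)·0.127 = 1 + 5.334 = 6.334.
n_eff = 5074 / 6.334 = 801.07.

801.07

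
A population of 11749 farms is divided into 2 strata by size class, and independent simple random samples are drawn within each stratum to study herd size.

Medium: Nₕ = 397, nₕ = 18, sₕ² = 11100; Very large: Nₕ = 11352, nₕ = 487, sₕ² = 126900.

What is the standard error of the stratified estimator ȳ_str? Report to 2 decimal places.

Var(ȳ_str) = Σₕ Wₕ²(1 − fₕ)sₕ²/nₕ with Wₕ = Nₕ/N, N = 11749.
Medium: Wₕ = 0.03379011; term = 0.03379011²·(1 − 0.04534005)·11100/18 = 0.67216885.
Very large: Wₕ = 0.96620989; term = 0.96620989²·(1 − 0.04289993)·126900/487 = 232.8268.
Sum = 233.49897.
SE = √(233.49897) = 15.28.

15.28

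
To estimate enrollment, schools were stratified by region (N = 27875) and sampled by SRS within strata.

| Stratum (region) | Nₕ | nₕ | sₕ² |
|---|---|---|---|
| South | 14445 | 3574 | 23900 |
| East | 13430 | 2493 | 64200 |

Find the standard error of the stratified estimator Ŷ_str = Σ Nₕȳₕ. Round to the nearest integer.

69517

Var(Ŷ_str) = Σₕ Nₕ²(1 − fₕ)sₕ²/nₕ.
South: 14445²·(1 − 3574/14445)·23900/3574 = 1.0500994 × 10^9.
East: 13430²·(1 − 2493/13430)·64200/2493 = 3.78257 × 10^9.
Sum = 4.8326694 × 10^9.
SE = √(4.8326694 × 10^9) = 69517.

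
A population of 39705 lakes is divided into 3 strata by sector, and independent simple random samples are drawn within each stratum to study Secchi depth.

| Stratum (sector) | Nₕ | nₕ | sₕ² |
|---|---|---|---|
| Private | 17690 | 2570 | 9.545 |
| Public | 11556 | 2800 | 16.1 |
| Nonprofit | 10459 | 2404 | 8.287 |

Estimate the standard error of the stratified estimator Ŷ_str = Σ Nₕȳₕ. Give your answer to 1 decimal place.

Var(Ŷ_str) = Σₕ Nₕ²(1 − fₕ)sₕ²/nₕ.
Private: 17690²·(1 − 2570/17690)·9.545/2570 = 993396.06.
Public: 11556²·(1 − 2800/11556)·16.1/2800 = 581809.93.
Nonprofit: 10459²·(1 − 2404/10459)·8.287/2404 = 290414.69.
Sum = 1.8656207 × 10^6.
SE = √(1.8656207 × 10^6) = 1365.9.

1365.9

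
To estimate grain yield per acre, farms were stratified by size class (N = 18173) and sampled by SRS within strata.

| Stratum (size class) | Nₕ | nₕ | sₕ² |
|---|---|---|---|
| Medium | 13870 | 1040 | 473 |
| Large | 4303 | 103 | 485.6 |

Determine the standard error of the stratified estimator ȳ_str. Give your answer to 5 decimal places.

Var(ȳ_str) = Σₕ Wₕ²(1 − fₕ)sₕ²/nₕ with Wₕ = Nₕ/N, N = 18173.
Medium: Wₕ = 0.76322016; term = 0.76322016²·(1 − 0.07498198)·473/1040 = 0.24506295.
Large: Wₕ = 0.23677984; term = 0.23677984²·(1 − 0.02393679)·485.6/103 = 0.25799354.
Sum = 0.50305649.
SE = √(0.50305649) = 0.70926.

0.70926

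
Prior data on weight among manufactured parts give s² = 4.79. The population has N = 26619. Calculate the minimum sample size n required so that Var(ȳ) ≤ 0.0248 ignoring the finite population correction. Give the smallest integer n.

194

Without fpc, n₀ = s²/D = 4.79/0.0248 = 193.1452.
Rounding up, n = 194.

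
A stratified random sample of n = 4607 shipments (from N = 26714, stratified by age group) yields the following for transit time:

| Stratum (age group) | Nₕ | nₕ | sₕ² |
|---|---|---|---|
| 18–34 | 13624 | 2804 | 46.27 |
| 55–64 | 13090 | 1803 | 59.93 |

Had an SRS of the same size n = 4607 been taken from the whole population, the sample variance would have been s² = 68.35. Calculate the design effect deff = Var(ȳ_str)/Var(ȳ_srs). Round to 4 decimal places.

0.8381

Var(ȳ_str) = Σ Wₕ²(1−fₕ)sₕ²/nₕ with Wₕ = Nₕ/26714:
  18–34: (13624/26714)²·(1−2804/13624)·46.27/2804 = 0.0034085961
  55–64: (13090/26714)²·(1−1803/13090)·59.93/1803 = 0.0068815913
  → Var(ȳ_str) = 0.010290187.
Var(ȳ_srs) = (1 − 4607/26714)·68.35/4607 = 0.012277535.
deff = 0.010290187 / 0.012277535 = 0.8381.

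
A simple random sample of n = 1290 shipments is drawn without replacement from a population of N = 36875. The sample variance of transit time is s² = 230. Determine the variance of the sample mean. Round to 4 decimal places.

0.1721

Under SRS without replacement, Var(ȳ) = (1 − f)·s²/n with f = n/N = 1290/36875 = 0.03498305.
Var(ȳ) = (1 − 0.03498305)·230/1290 = 0.96501695·0.17829457 = 0.17205729.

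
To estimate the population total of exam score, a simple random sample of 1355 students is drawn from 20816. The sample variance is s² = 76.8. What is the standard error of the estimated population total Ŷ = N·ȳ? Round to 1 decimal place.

4791.7

Var(Ŷ) = N²·Var(ȳ) = N²·(1 − n/N)·s²/n.
f = 1355/20816 = 0.06509416; Var(ȳ) = 0.93490584·76.8/1355 = 0.052989497.
Var(Ŷ) = 20816² · 0.052989497 = 2.2960659 × 10^7.
SE(Ŷ) = √(2.2960659 × 10^7) = 4791.7.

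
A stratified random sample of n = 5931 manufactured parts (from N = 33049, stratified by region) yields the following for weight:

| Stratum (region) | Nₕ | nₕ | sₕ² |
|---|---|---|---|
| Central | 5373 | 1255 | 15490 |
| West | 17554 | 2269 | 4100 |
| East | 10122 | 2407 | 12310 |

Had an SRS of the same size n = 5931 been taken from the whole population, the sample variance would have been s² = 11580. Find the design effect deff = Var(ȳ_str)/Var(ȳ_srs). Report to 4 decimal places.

0.6614

Var(ȳ_str) = Σ Wₕ²(1−fₕ)sₕ²/nₕ with Wₕ = Nₕ/33049:
  Central: (5373/33049)²·(1−1255/5373)·15490/1255 = 0.25003121
  West: (17554/33049)²·(1−2269/17554)·4100/2269 = 0.44388887
  East: (10122/33049)²·(1−2407/10122)·12310/2407 = 0.36565169
  → Var(ȳ_str) = 1.0595718.
Var(ȳ_srs) = (1 − 5931/33049)·11580/5931 = 1.6020644.
deff = 1.0595718 / 1.6020644 = 0.6614.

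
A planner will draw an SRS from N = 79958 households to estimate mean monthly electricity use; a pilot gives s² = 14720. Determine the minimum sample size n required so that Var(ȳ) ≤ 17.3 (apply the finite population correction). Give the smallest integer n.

Without fpc, n₀ = s²/D = 14720/17.3 = 850.8671.
With fpc, (1 − n/N)·s²/n ≤ D requires n ≥ n₀/(1 + n₀/N) = 850.8671/(1 + 850.8671/79958) = 841.9080.
Rounding up, n = 842.

842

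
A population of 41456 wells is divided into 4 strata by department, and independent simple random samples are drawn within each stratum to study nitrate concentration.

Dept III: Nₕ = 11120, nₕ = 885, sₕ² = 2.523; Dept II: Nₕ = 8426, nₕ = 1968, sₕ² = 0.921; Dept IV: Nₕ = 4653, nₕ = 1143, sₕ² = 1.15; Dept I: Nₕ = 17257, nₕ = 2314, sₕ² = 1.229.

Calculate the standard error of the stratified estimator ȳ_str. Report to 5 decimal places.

Var(ȳ_str) = Σₕ Wₕ²(1 − fₕ)sₕ²/nₕ with Wₕ = Nₕ/N, N = 41456.
Dept III: Wₕ = 0.26823620; term = 0.26823620²·(1 − 0.07958633)·2.523/885 = 1.8879558 × 10^-4.
Dept II: Wₕ = 0.20325164; term = 0.20325164²·(1 − 0.23356278)·0.921/1968 = 1.4817647 × 10^-5.
Dept IV: Wₕ = 0.11223948; term = 0.11223948²·(1 − 0.24564797)·1.15/1143 = 9.5613009 × 10^-6.
Dept I: Wₕ = 0.41627267; term = 0.41627267²·(1 − 0.13409051)·1.229/2314 = 7.9692386 × 10^-5.
Sum = 2.9286691 × 10^-4.
SE = √(2.9286691 × 10^-4) = 0.01711.

0.01711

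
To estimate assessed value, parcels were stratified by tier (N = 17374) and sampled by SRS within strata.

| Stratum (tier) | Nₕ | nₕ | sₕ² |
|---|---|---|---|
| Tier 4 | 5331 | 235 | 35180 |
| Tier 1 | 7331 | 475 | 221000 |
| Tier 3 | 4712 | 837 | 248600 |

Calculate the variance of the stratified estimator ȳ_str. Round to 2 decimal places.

Var(ȳ_str) = Σₕ Wₕ²(1 − fₕ)sₕ²/nₕ with Wₕ = Nₕ/N, N = 17374.
Tier 4: Wₕ = 0.30683780; term = 0.30683780²·(1 − 0.04408179)·35180/235 = 13.473066.
Tier 1: Wₕ = 0.42195234; term = 0.42195234²·(1 − 0.06479334)·221000/475 = 77.469911.
Tier 3: Wₕ = 0.27120985; term = 0.27120985²·(1 − 0.17763158)·248600/837 = 17.966067.
Sum = 108.90904.

108.91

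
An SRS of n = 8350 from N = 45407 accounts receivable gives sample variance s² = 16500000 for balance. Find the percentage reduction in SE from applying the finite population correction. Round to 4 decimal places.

f = n/N = 8350/45407 = 0.18389235.
SE_no-fpc = √(s²/n) = 44.45276; SE_fpc = √((1−f)s²/n) = 40.158035.
Ratio = √(1−f) = 0.90338677. Reduction = 100·(1 − 0.90338677) = 9.6613%.

9.6613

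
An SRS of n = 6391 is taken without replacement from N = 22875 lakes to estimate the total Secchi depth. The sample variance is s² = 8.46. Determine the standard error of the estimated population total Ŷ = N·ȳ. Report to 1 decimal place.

706.5

Var(Ŷ) = N²·Var(ȳ) = N²·(1 − n/N)·s²/n.
f = 6391/22875 = 0.27938798; Var(ȳ) = 0.72061202·8.46/6391 = 9.5390044 × 10^-4.
Var(Ŷ) = 22875² · (9.5390044 × 10^-4) = 499143.31.
SE(Ŷ) = √(499143.31) = 706.5.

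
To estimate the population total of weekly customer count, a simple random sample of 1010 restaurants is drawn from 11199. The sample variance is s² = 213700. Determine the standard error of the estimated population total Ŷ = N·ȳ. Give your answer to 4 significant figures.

155400

Var(Ŷ) = N²·Var(ȳ) = N²·(1 − n/N)·s²/n.
f = 1010/11199 = 0.09018662; Var(ȳ) = 0.90981338·213700/1010 = 192.5021.
Var(Ŷ) = 11199² · 192.5021 = 2.4143152 × 10^10.
SE(Ŷ) = √(2.4143152 × 10^10) = 155400.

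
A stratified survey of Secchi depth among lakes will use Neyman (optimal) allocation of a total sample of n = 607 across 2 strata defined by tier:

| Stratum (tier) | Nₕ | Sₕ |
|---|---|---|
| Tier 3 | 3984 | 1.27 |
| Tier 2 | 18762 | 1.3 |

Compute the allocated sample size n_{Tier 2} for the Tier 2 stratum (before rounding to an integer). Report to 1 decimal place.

502.7

Neyman allocation: nₕ = n·NₕSₕ / Σⱼ NⱼSⱼ.
Σ NⱼSⱼ = 3984·1.27 + 18762·1.3 = 29450.28.
n_{Tier 2} = 607·18762·1.3 / 29450.28 = 502.7.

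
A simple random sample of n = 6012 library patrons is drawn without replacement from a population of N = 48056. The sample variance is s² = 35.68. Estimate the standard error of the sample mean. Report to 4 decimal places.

0.0721

Under SRS without replacement, Var(ȳ) = (1 − f)·s²/n with f = n/N = 6012/48056 = 0.12510405.
Var(ȳ) = (1 − 0.12510405)·35.68/6012 = 0.87489595·0.0059347971 = 0.00519233.
SE(ȳ) = √(0.00519233) = 0.0721.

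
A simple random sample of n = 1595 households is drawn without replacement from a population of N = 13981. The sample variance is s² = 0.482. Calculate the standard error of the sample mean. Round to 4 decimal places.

0.0164

Under SRS without replacement, Var(ȳ) = (1 − f)·s²/n with f = n/N = 1595/13981 = 0.11408340.
Var(ȳ) = (1 − 0.11408340)·0.482/1595 = 0.88591660·3.0219436 × 10^-4 = 2.67719 × 10^-4.
SE(ȳ) = √(2.67719 × 10^-4) = 0.0164.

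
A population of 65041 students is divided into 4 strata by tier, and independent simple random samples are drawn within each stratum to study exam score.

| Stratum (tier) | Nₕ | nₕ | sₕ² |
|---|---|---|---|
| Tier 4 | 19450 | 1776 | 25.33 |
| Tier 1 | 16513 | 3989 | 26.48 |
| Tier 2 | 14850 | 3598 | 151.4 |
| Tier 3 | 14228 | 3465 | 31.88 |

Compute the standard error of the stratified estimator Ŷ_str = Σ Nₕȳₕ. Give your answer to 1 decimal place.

Var(Ŷ_str) = Σₕ Nₕ²(1 − fₕ)sₕ²/nₕ.
Tier 4: 19450²·(1 − 1776/19450)·25.33/1776 = 4.9028283 × 10^6.
Tier 1: 16513²·(1 − 3989/16513)·26.48/3989 = 1.3728497 × 10^6.
Tier 2: 14850²·(1 − 3598/14850)·151.4/3598 = 7.0310614 × 10^6.
Tier 3: 14228²·(1 − 3465/14228)·31.88/3465 = 1.4089393 × 10^6.
Sum = 1.4715679 × 10^7.
SE = √(1.4715679 × 10^7) = 3836.1.

3836.1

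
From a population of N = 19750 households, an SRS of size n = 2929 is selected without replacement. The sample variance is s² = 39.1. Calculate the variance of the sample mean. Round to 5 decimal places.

0.01137

Under SRS without replacement, Var(ȳ) = (1 − f)·s²/n with f = n/N = 2929/19750 = 0.14830380.
Var(ȳ) = (1 − 0.14830380)·39.1/2929 = 0.85169620·0.013349266 = 0.011369519.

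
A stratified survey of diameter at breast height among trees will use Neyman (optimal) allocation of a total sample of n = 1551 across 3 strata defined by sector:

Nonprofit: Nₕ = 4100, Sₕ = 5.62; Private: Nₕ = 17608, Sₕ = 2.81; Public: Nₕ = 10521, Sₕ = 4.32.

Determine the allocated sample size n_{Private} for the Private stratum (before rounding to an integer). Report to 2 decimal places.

650.51

Neyman allocation: nₕ = n·NₕSₕ / Σⱼ NⱼSⱼ.
Σ NⱼSⱼ = 4100·5.62 + 17608·2.81 + 10521·4.32 = 117971.2.
n_{Private} = 1551·17608·2.81 / 117971.2 = 650.51.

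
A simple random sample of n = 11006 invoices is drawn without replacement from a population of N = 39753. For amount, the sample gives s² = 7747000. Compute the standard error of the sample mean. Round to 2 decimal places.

Under SRS without replacement, Var(ȳ) = (1 − f)·s²/n with f = n/N = 11006/39753 = 0.27685961.
Var(ȳ) = (1 − 0.27685961)·7747000/11006 = 0.72314039·703.88879 = 509.01041.
SE(ȳ) = √(509.01041) = 22.56.

22.56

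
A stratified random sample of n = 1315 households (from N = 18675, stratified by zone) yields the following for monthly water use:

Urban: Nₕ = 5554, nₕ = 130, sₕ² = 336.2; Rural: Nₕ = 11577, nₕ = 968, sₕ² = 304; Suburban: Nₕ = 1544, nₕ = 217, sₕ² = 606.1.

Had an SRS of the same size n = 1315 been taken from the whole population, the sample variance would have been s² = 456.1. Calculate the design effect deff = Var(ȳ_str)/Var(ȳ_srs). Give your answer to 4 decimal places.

1.0868

Var(ȳ_str) = Σ Wₕ²(1−fₕ)sₕ²/nₕ with Wₕ = Nₕ/18675:
  Urban: (5554/18675)²·(1−130/5554)·336.2/130 = 0.22338741
  Rural: (11577/18675)²·(1−968/11577)·304/968 = 0.11059805
  Suburban: (1544/18675)²·(1−217/1544)·606.1/217 = 0.016408979
  → Var(ȳ_str) = 0.35039444.
Var(ȳ_srs) = (1 − 1315/18675)·456.1/1315 = 0.32242108.
deff = 0.35039444 / 0.32242108 = 1.0868.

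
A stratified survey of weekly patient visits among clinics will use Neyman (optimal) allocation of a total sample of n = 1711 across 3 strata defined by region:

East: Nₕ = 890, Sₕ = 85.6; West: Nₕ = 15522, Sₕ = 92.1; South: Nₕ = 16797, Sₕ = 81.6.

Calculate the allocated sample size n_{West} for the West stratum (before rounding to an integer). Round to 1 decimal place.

850.4

Neyman allocation: nₕ = n·NₕSₕ / Σⱼ NⱼSⱼ.
Σ NⱼSⱼ = 890·85.6 + 15522·92.1 + 16797·81.6 = 2.8763954 × 10^6.
n_{West} = 1711·15522·92.1 / (2.8763954 × 10^6) = 850.4.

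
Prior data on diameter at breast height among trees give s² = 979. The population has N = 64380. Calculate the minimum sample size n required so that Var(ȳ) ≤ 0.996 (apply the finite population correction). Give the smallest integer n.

Without fpc, n₀ = s²/D = 979/0.996 = 982.9317.
With fpc, (1 − n/N)·s²/n ≤ D requires n ≥ n₀/(1 + n₀/N) = 982.9317/(1 + 982.9317/64380) = 968.1503.
Rounding up, n = 969.

969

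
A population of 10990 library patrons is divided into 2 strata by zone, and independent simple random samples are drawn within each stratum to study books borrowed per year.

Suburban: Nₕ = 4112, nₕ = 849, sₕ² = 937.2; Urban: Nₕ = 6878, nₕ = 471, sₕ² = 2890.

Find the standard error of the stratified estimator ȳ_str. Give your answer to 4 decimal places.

1.5367

Var(ȳ_str) = Σₕ Wₕ²(1 − fₕ)sₕ²/nₕ with Wₕ = Nₕ/N, N = 10990.
Suburban: Wₕ = 0.37415833; term = 0.37415833²·(1 − 0.20646887)·937.2/849 = 0.12263075.
Urban: Wₕ = 0.62584167; term = 0.62584167²·(1 − 0.06847921)·2890/471 = 2.2387131.
Sum = 2.3613439.
SE = √(2.3613439) = 1.5367.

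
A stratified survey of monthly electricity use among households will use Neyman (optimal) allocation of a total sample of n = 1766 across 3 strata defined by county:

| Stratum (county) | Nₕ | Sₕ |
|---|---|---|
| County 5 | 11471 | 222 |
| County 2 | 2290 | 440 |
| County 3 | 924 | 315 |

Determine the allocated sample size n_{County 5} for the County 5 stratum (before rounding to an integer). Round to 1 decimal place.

1169.6

Neyman allocation: nₕ = n·NₕSₕ / Σⱼ NⱼSⱼ.
Σ NⱼSⱼ = 11471·222 + 2290·440 + 924·315 = 3.845222 × 10^6.
n_{County 5} = 1766·11471·222 / (3.845222 × 10^6) = 1169.6.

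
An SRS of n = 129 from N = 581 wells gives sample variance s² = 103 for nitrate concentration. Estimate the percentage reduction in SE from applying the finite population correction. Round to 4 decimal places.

11.7974

f = n/N = 129/581 = 0.22203098.
SE_no-fpc = √(s²/n) = 0.89356008; SE_fpc = √((1−f)s²/n) = 0.78814279.
Ratio = √(1−f) = 0.88202552. Reduction = 100·(1 − 0.88202552) = 11.7974%.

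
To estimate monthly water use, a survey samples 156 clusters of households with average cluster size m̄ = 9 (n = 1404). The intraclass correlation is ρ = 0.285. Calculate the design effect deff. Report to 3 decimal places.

deff = 1 + (9 − 1)·0.285 = 1 + 2.28 = 3.28.

3.280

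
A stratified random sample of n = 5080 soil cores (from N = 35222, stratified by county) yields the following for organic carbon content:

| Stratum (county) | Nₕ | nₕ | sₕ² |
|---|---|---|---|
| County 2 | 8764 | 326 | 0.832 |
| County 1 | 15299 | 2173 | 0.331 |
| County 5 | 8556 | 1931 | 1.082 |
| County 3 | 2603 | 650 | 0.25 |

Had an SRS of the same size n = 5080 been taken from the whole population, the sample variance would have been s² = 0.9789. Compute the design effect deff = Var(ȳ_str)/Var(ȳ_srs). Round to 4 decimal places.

Var(ȳ_str) = Σ Wₕ²(1−fₕ)sₕ²/nₕ with Wₕ = Nₕ/35222:
  County 2: (8764/35222)²·(1−326/8764)·0.832/326 = 1.5213166 × 10^-4
  County 1: (15299/35222)²·(1−2173/15299)·0.331/2173 = 2.4656742 × 10^-5
  County 5: (8556/35222)²·(1−1931/8556)·1.082/1931 = 2.5601984 × 10^-5
  County 3: (2603/35222)²·(1−650/2603)·0.25/650 = 1.5760683 × 10^-6
  → Var(ȳ_str) = 2.0396645 × 10^-4.
Var(ȳ_srs) = (1 − 5080/35222)·0.9789/5080 = 1.6490456 × 10^-4.
deff = (2.0396645 × 10^-4) / (1.6490456 × 10^-4) = 1.2369.

1.2369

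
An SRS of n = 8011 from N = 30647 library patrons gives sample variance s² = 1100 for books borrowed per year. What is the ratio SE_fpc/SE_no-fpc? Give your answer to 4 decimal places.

0.8594

f = n/N = 8011/30647 = 0.26139590.
SE_no-fpc = √(s²/n) = 0.37055526; SE_fpc = √((1−f)s²/n) = 0.31846289.
Ratio = √(1−f) = 0.85942080.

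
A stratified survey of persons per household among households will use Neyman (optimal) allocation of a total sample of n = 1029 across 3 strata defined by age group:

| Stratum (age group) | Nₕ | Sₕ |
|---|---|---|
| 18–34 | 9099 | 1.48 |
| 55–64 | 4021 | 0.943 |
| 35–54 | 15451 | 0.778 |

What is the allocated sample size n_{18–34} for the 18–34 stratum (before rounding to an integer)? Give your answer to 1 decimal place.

Neyman allocation: nₕ = n·NₕSₕ / Σⱼ NⱼSⱼ.
Σ NⱼSⱼ = 9099·1.48 + 4021·0.943 + 15451·0.778 = 29279.201.
n_{18–34} = 1029·9099·1.48 / 29279.201 = 473.3.

473.3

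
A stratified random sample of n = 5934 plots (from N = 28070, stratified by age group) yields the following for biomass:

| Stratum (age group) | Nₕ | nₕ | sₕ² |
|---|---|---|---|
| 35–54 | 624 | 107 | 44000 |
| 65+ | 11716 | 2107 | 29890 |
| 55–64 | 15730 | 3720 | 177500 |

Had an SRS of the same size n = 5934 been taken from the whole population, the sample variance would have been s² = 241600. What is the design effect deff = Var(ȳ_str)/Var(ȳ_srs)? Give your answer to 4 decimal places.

0.4247

Var(ȳ_str) = Σ Wₕ²(1−fₕ)sₕ²/nₕ with Wₕ = Nₕ/28070:
  35–54: (624/28070)²·(1−107/624)·44000/107 = 0.16836787
  65+: (11716/28070)²·(1−2107/11716)·29890/2107 = 2.0269083
  55–64: (15730/28070)²·(1−3720/15730)·177500/3720 = 11.440429
  → Var(ȳ_str) = 13.635705.
Var(ȳ_srs) = (1 − 5934/28070)·241600/5934 = 32.107473.
deff = 13.635705 / 32.107473 = 0.4247.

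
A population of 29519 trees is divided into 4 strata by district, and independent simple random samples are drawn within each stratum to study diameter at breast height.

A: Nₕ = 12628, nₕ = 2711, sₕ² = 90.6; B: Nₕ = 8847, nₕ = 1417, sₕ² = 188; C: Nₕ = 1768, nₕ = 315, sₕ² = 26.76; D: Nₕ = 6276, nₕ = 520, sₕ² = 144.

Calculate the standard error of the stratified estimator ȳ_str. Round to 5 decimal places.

0.16292

Var(ȳ_str) = Σₕ Wₕ²(1 − fₕ)sₕ²/nₕ with Wₕ = Nₕ/N, N = 29519.
A: Wₕ = 0.42779227; term = 0.42779227²·(1 − 0.21468166)·90.6/2711 = 0.0048029745.
B: Wₕ = 0.29970527; term = 0.29970527²·(1 − 0.16016729)·188/1417 = 0.010008513.
C: Wₕ = 0.05989363; term = 0.05989363²·(1 − 0.17816742)·26.76/315 = 2.5044949 × 10^-4.
D: Wₕ = 0.21260883; term = 0.21260883²·(1 − 0.08285532)·144/520 = 0.011480468.
Sum = 0.026542405.
SE = √(0.026542405) = 0.16292.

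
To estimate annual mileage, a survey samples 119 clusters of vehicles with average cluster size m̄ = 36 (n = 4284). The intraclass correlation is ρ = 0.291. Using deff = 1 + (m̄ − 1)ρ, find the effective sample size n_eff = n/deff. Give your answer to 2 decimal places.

deff = 1 + (36 − 1)·0.291 = 1 + 10.185 = 11.185.
n_eff = 4284 / 11.185 = 383.01.

383.01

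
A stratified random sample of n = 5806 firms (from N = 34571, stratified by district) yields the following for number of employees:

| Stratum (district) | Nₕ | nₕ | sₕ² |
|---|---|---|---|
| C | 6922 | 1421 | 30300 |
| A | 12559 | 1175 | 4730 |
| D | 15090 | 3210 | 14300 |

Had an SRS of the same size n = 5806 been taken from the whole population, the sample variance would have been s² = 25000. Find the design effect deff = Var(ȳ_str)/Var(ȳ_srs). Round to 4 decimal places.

Var(ȳ_str) = Σ Wₕ²(1−fₕ)sₕ²/nₕ with Wₕ = Nₕ/34571:
  C: (6922/34571)²·(1−1421/6922)·30300/1421 = 0.67935677
  A: (12559/34571)²·(1−1175/12559)·4730/1175 = 0.48155882
  D: (15090/34571)²·(1−3210/15090)·14300/3210 = 0.66820974
  → Var(ȳ_str) = 1.8291253.
Var(ȳ_srs) = (1 − 5806/34571)·25000/5806 = 3.582741.
deff = 1.8291253 / 3.582741 = 0.5105.

0.5105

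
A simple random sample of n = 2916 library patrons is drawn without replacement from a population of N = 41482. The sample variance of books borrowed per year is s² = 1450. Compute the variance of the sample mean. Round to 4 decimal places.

0.4623

Under SRS without replacement, Var(ȳ) = (1 − f)·s²/n with f = n/N = 2916/41482 = 0.07029555.
Var(ȳ) = (1 − 0.07029555)·1450/2916 = 0.92970445·0.49725652 = 0.4623016.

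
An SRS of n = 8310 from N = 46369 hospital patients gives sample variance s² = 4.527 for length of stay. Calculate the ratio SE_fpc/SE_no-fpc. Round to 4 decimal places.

f = n/N = 8310/46369 = 0.17921456.
SE_no-fpc = √(s²/n) = 0.023340209; SE_fpc = √((1−f)s²/n) = 0.021145578.
Ratio = √(1−f) = 0.90597210.

0.9060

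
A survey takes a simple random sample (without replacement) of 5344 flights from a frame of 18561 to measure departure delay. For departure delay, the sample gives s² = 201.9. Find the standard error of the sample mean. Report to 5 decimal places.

0.16402

Under SRS without replacement, Var(ȳ) = (1 − f)·s²/n with f = n/N = 5344/18561 = 0.28791552.
Var(ȳ) = (1 − 0.28791552)·201.9/5344 = 0.71208448·0.037780689 = 0.026903042.
SE(ȳ) = √(0.026903042) = 0.16402.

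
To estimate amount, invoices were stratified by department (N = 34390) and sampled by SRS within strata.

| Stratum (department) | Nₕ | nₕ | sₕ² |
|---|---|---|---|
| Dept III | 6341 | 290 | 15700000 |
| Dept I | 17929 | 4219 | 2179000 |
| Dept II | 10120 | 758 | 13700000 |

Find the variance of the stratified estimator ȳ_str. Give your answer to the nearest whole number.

Var(ȳ_str) = Σₕ Wₕ²(1 − fₕ)sₕ²/nₕ with Wₕ = Nₕ/N, N = 34390.
Dept III: Wₕ = 0.18438500; term = 0.18438500²·(1 − 0.04573411)·15700000/290 = 1756.3951.
Dept I: Wₕ = 0.52134341; term = 0.52134341²·(1 − 0.23531708)·2179000/4219 = 107.34378.
Dept II: Wₕ = 0.29427159; term = 0.29427159²·(1 − 0.07490119)·13700000/758 = 1447.892.
Sum = 3311.6309.

3312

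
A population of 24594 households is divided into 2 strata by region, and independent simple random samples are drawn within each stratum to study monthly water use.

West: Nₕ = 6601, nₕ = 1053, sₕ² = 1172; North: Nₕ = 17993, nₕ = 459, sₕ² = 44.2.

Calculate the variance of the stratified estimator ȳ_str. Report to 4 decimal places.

0.1176

Var(ȳ_str) = Σₕ Wₕ²(1 − fₕ)sₕ²/nₕ with Wₕ = Nₕ/N, N = 24594.
West: Wₕ = 0.26839880; term = 0.26839880²·(1 − 0.15952128)·1172/1053 = 0.067388702.
North: Wₕ = 0.73160120; term = 0.73160120²·(1 − 0.02550992)·44.2/459 = 0.050226837.
Sum = 0.11761554.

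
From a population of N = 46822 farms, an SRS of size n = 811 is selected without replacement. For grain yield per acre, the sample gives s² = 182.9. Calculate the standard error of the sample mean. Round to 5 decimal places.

Under SRS without replacement, Var(ȳ) = (1 − f)·s²/n with f = n/N = 811/46822 = 0.01732092.
Var(ȳ) = (1 − 0.01732092)·182.9/811 = 0.98267908·0.22552404 = 0.22161776.
SE(ȳ) = √(0.22161776) = 0.47076.

0.47076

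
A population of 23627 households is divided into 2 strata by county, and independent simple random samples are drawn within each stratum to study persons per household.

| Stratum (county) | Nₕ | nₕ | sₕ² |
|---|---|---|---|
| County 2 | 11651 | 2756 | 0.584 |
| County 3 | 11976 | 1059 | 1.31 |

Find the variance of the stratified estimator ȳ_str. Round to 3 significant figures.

Var(ȳ_str) = Σₕ Wₕ²(1 − fₕ)sₕ²/nₕ with Wₕ = Nₕ/N, N = 23627.
County 2: Wₕ = 0.49312228; term = 0.49312228²·(1 − 0.23654622)·0.584/2756 = 3.9339209 × 10^-5.
County 3: Wₕ = 0.50687772; term = 0.50687772²·(1 − 0.08842685)·1.31/1059 = 2.8971653 × 10^-4.
Sum = 3.2905574 × 10^-4.

3.29 × 10^-4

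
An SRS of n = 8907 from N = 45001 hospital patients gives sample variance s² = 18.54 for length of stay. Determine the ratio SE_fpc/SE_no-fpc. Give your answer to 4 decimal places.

f = n/N = 8907/45001 = 0.19792893.
SE_no-fpc = √(s²/n) = 0.045623557; SE_fpc = √((1−f)s²/n) = 0.040859737.
Ratio = √(1−f) = 0.89558420.

0.8956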